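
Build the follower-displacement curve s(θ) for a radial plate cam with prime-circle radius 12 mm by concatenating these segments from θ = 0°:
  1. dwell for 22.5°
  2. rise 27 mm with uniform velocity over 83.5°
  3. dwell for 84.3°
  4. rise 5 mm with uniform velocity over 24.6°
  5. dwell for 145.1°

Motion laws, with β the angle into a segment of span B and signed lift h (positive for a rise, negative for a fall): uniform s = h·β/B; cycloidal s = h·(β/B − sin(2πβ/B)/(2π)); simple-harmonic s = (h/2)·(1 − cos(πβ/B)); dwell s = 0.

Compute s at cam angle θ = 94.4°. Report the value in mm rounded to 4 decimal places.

seg 1 [0°–22.5°] dwell: s stays 0.0000
seg 2 [22.5°–106°] uniform, h=27: θ=94.4° here. β=71.9, B=83.5. 27·71.9/83.5 = 23.2491 → s = 23.2491

23.2491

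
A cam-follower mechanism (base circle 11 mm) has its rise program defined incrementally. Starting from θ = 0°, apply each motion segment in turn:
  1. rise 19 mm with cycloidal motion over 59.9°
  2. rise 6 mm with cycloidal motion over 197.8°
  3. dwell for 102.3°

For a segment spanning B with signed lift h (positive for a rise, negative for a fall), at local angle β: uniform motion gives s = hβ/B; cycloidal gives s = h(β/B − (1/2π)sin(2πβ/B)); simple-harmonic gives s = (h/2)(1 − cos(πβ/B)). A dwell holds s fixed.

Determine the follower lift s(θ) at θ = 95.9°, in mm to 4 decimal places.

seg 1 [0°–59.9°] cycloidal, h=19: full span → s += 19 → s = 19.0000
seg 2 [59.9°–257.7°] cycloidal, h=6: θ=95.9° here. β=36, B=197.8. 6·(0.1820 − sin(2π·0.1820)/(2π)) = 0.2229 → s = 19.2229

19.2229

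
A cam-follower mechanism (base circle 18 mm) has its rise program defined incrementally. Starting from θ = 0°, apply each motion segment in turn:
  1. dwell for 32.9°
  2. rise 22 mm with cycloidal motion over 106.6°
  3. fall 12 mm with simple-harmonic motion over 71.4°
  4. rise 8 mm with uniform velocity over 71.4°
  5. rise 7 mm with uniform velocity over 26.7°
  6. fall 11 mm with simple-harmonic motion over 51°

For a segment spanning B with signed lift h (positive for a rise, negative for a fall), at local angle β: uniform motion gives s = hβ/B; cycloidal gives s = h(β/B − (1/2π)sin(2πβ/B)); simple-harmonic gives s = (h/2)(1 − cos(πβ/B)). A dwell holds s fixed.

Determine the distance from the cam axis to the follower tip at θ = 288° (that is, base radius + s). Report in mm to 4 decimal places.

seg 1 [0°–32.9°] dwell: s stays 0.0000
seg 2 [32.9°–139.5°] cycloidal, h=22: full span → s += 22 → s = 22.0000
seg 3 [139.5°–210.9°] simple-harmonic, h=-12: full span → s += -12 → s = 10.0000
seg 4 [210.9°–282.3°] uniform, h=8: full span → s += 8 → s = 18.0000
seg 5 [282.3°–309°] uniform, h=7: θ=288° here. β=5.7, B=26.7. 7·5.7/26.7 = 1.4944 → s = 19.4944
radial distance = base radius + s = 18 + 19.4944 = 37.4944

37.4944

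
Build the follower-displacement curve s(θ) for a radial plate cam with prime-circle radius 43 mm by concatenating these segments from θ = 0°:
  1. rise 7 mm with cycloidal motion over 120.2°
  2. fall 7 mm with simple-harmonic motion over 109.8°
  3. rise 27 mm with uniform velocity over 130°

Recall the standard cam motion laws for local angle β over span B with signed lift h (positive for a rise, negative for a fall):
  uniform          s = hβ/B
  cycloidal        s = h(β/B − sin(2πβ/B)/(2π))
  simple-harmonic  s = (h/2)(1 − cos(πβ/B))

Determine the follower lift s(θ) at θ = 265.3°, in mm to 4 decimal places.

seg 1 [0°–120.2°] cycloidal, h=7: full span → s += 7 → s = 7.0000
seg 2 [120.2°–230°] simple-harmonic, h=-7: full span → s += -7 → s = 0.0000
seg 3 [230°–360°] uniform, h=27: θ=265.3° here. β=35.3, B=130. 27·35.3/130 = 7.3315 → s = 7.3315

7.3315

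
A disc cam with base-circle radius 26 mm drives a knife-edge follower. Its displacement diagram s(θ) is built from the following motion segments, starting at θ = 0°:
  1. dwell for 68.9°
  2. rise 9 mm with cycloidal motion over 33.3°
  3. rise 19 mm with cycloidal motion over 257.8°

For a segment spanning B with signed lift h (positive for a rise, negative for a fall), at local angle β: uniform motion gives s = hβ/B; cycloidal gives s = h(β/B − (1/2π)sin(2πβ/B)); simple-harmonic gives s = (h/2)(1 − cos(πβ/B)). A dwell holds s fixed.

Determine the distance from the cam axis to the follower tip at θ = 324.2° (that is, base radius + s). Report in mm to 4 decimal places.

seg 1 [0°–68.9°] dwell: s stays 0.0000
seg 2 [68.9°–102.2°] cycloidal, h=9: full span → s += 9 → s = 9.0000
seg 3 [102.2°–360°] cycloidal, h=19: θ=324.2° here. β=222, B=257.8. 19·(0.8611 − sin(2π·0.8611)/(2π)) = 18.6777 → s = 27.6777
radial distance = base radius + s = 26 + 27.6777 = 53.6777

53.6777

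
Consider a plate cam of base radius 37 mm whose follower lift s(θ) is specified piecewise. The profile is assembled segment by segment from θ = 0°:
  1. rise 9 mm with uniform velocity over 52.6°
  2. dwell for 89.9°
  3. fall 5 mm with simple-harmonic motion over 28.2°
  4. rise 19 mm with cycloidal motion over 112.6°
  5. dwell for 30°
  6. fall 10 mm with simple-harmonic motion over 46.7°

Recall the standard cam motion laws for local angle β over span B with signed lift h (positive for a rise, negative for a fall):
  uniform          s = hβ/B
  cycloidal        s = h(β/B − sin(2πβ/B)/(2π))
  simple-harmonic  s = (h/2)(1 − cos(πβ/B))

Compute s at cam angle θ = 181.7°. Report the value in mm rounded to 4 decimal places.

seg 1 [0°–52.6°] uniform, h=9: full span → s += 9 → s = 9.0000
seg 2 [52.6°–142.5°] dwell: s stays 9.0000
seg 3 [142.5°–170.7°] simple-harmonic, h=-5: full span → s += -5 → s = 4.0000
seg 4 [170.7°–283.3°] cycloidal, h=19: θ=181.7° here. β=11, B=112.6. 19·(0.0977 − sin(2π·0.0977)/(2π)) = 0.1144 → s = 4.1144

4.1144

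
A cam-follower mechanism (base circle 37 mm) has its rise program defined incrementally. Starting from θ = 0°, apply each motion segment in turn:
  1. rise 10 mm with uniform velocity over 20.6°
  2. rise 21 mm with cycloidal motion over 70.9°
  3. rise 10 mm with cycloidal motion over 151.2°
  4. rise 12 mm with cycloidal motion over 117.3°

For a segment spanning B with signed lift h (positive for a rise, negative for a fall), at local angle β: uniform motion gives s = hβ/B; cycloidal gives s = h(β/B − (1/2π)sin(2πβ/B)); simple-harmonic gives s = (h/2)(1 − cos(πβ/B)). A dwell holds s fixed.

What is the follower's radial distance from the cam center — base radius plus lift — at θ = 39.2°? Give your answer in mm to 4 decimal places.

seg 1 [0°–20.6°] uniform, h=10: full span → s += 10 → s = 10.0000
seg 2 [20.6°–91.5°] cycloidal, h=21: θ=39.2° here. β=18.6, B=70.9. 21·(0.2623 − sin(2π·0.2623)/(2π)) = 2.1770 → s = 12.1770
radial distance = base radius + s = 37 + 12.1770 = 49.1770

49.1770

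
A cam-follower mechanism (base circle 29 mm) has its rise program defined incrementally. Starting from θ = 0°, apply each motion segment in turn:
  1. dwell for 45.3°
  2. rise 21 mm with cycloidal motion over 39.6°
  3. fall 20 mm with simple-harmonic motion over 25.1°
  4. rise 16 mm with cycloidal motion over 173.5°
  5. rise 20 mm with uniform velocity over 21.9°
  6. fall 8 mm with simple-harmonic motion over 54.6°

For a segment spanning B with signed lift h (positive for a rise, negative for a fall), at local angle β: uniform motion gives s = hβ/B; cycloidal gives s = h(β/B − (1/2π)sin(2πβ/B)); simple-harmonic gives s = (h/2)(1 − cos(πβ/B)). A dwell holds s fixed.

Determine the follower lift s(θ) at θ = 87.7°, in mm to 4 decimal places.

seg 1 [0°–45.3°] dwell: s stays 0.0000
seg 2 [45.3°–84.9°] cycloidal, h=21: full span → s += 21 → s = 21.0000
seg 3 [84.9°–110°] simple-harmonic, h=-20: θ=87.7° here. β=2.8, B=25.1. -20/2·(1 − cos(π·0.1116)) = -0.6078 → s = 20.3922

20.3922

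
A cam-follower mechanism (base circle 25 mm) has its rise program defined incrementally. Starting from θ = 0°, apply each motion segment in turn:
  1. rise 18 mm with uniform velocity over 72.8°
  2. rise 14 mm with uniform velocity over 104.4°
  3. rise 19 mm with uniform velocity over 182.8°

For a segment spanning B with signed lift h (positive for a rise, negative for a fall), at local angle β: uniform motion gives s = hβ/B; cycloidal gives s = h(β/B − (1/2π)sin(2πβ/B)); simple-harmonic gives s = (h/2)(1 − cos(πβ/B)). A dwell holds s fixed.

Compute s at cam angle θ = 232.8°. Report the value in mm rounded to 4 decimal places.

seg 1 [0°–72.8°] uniform, h=18: full span → s += 18 → s = 18.0000
seg 2 [72.8°–177.2°] uniform, h=14: full span → s += 14 → s = 32.0000
seg 3 [177.2°–360°] uniform, h=19: θ=232.8° here. β=55.6, B=182.8. 19·55.6/182.8 = 5.7790 → s = 37.7790

37.7790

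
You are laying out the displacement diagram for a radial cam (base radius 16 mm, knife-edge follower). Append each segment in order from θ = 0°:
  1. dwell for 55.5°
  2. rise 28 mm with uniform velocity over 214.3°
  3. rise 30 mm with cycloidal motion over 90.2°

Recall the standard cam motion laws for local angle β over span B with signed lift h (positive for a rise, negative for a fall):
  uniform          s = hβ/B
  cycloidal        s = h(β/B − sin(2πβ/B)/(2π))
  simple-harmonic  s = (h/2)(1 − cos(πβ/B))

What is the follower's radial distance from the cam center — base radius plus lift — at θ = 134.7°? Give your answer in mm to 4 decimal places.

seg 1 [0°–55.5°] dwell: s stays 0.0000
seg 2 [55.5°–269.8°] uniform, h=28: θ=134.7° here. β=79.2, B=214.3. 28·79.2/214.3 = 10.3481 → s = 10.3481
radial distance = base radius + s = 16 + 10.3481 = 26.3481

26.3481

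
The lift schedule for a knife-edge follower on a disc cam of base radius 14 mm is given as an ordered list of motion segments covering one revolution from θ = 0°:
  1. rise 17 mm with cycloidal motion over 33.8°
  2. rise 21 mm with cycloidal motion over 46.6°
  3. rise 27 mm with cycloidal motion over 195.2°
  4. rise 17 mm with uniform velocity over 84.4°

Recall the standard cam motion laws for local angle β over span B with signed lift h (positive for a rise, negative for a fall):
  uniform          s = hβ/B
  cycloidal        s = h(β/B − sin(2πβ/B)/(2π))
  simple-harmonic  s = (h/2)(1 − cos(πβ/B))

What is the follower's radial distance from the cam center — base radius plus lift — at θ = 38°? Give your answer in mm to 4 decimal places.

seg 1 [0°–33.8°] cycloidal, h=17: full span → s += 17 → s = 17.0000
seg 2 [33.8°–80.4°] cycloidal, h=21: θ=38° here. β=4.2, B=46.6. 21·(0.0901 − sin(2π·0.0901)/(2π)) = 0.0996 → s = 17.0996
radial distance = base radius + s = 14 + 17.0996 = 31.0996

31.0996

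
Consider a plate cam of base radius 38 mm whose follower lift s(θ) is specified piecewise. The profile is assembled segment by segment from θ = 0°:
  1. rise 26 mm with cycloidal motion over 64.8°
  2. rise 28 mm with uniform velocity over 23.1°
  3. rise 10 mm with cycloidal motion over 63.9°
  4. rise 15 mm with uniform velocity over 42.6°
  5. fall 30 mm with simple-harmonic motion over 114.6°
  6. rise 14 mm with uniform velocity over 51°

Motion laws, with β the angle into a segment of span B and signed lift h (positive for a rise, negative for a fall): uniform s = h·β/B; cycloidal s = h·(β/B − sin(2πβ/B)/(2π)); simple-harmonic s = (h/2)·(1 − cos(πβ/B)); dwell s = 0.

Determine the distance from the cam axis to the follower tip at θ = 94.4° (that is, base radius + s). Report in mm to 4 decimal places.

seg 1 [0°–64.8°] cycloidal, h=26: full span → s += 26 → s = 26.0000
seg 2 [64.8°–87.9°] uniform, h=28: full span → s += 28 → s = 54.0000
seg 3 [87.9°–151.8°] cycloidal, h=10: θ=94.4° here. β=6.5, B=63.9. 10·(0.1017 − sin(2π·0.1017)/(2π)) = 0.0679 → s = 54.0679
radial distance = base radius + s = 38 + 54.0679 = 92.0679

92.0679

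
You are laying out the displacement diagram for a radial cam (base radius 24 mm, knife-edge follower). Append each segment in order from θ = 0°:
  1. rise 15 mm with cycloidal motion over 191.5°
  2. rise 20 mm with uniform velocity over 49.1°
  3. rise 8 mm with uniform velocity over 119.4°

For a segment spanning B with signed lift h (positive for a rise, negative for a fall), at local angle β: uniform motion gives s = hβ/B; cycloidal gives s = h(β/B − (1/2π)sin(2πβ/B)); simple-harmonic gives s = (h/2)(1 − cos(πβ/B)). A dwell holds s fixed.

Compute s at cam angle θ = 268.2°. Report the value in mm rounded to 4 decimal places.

seg 1 [0°–191.5°] cycloidal, h=15: full span → s += 15 → s = 15.0000
seg 2 [191.5°–240.6°] uniform, h=20: full span → s += 20 → s = 35.0000
seg 3 [240.6°–360°] uniform, h=8: θ=268.2° here. β=27.6, B=119.4. 8·27.6/119.4 = 1.8492 → s = 36.8492

36.8492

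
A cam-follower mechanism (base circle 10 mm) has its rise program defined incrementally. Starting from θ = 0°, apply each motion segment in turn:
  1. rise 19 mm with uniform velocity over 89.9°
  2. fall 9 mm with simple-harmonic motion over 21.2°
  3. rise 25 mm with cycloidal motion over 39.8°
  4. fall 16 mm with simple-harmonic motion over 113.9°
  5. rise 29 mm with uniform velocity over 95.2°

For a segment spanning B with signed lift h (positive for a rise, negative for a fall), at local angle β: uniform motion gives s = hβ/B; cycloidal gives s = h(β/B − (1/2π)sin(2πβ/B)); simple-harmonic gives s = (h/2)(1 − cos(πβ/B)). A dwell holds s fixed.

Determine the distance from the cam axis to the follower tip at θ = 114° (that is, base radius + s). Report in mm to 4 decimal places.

seg 1 [0°–89.9°] uniform, h=19: full span → s += 19 → s = 19.0000
seg 2 [89.9°–111.1°] simple-harmonic, h=-9: full span → s += -9 → s = 10.0000
seg 3 [111.1°–150.9°] cycloidal, h=25: θ=114° here. β=2.9, B=39.8. 25·(0.0729 − sin(2π·0.0729)/(2π)) = 0.0630 → s = 10.0630
radial distance = base radius + s = 10 + 10.0630 = 20.0630

20.0630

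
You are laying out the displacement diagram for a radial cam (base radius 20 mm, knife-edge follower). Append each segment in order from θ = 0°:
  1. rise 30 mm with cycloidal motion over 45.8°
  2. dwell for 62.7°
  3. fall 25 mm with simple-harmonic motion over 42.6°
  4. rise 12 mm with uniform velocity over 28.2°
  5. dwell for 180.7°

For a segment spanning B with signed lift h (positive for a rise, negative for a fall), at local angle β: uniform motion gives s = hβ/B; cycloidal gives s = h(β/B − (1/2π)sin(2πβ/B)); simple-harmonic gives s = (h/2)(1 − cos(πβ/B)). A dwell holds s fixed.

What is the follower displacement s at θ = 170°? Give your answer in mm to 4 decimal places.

seg 1 [0°–45.8°] cycloidal, h=30: full span → s += 30 → s = 30.0000
seg 2 [45.8°–108.5°] dwell: s stays 30.0000
seg 3 [108.5°–151.1°] simple-harmonic, h=-25: full span → s += -25 → s = 5.0000
seg 4 [151.1°–179.3°] uniform, h=12: θ=170° here. β=18.9, B=28.2. 12·18.9/28.2 = 8.0426 → s = 13.0426

13.0426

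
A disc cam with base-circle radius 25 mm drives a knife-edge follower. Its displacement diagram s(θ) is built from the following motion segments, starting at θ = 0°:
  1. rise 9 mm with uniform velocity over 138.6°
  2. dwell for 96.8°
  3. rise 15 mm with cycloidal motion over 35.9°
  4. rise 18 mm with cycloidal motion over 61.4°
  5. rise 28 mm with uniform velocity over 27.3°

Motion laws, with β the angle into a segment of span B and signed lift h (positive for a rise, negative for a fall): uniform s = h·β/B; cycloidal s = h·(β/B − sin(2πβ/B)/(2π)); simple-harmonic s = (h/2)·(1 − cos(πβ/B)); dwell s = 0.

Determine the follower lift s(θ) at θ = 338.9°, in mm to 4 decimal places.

seg 1 [0°–138.6°] uniform, h=9: full span → s += 9 → s = 9.0000
seg 2 [138.6°–235.4°] dwell: s stays 9.0000
seg 3 [235.4°–271.3°] cycloidal, h=15: full span → s += 15 → s = 24.0000
seg 4 [271.3°–332.7°] cycloidal, h=18: full span → s += 18 → s = 42.0000
seg 5 [332.7°–360°] uniform, h=28: θ=338.9° here. β=6.2, B=27.3. 28·6.2/27.3 = 6.3590 → s = 48.3590

48.3590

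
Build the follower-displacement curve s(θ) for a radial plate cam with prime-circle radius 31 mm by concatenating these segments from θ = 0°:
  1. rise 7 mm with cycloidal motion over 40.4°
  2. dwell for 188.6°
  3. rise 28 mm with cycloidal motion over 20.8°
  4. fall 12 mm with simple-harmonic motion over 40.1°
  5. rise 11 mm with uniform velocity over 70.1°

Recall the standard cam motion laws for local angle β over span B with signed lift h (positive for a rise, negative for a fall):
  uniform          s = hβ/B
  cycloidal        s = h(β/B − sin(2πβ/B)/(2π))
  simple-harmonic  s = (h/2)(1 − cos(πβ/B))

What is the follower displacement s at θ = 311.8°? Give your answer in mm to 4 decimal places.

seg 1 [0°–40.4°] cycloidal, h=7: full span → s += 7 → s = 7.0000
seg 2 [40.4°–229°] dwell: s stays 7.0000
seg 3 [229°–249.8°] cycloidal, h=28: full span → s += 28 → s = 35.0000
seg 4 [249.8°–289.9°] simple-harmonic, h=-12: full span → s += -12 → s = 23.0000
seg 5 [289.9°–360°] uniform, h=11: θ=311.8° here. β=21.9, B=70.1. 11·21.9/70.1 = 3.4365 → s = 26.4365

26.4365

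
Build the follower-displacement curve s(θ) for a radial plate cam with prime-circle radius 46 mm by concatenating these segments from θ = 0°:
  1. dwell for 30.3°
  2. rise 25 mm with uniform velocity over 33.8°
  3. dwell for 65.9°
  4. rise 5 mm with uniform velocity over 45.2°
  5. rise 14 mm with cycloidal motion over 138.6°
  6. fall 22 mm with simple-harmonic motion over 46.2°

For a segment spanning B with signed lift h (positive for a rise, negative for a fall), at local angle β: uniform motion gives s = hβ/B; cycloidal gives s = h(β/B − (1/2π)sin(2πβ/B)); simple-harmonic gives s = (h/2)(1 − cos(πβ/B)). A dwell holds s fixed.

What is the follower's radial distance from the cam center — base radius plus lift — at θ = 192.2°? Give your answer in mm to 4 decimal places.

seg 1 [0°–30.3°] dwell: s stays 0.0000
seg 2 [30.3°–64.1°] uniform, h=25: full span → s += 25 → s = 25.0000
seg 3 [64.1°–130°] dwell: s stays 25.0000
seg 4 [130°–175.2°] uniform, h=5: full span → s += 5 → s = 30.0000
seg 5 [175.2°–313.8°] cycloidal, h=14: θ=192.2° here. β=17, B=138.6. 14·(0.1227 − sin(2π·0.1227)/(2π)) = 0.1650 → s = 30.1650
radial distance = base radius + s = 46 + 30.1650 = 76.1650

76.1650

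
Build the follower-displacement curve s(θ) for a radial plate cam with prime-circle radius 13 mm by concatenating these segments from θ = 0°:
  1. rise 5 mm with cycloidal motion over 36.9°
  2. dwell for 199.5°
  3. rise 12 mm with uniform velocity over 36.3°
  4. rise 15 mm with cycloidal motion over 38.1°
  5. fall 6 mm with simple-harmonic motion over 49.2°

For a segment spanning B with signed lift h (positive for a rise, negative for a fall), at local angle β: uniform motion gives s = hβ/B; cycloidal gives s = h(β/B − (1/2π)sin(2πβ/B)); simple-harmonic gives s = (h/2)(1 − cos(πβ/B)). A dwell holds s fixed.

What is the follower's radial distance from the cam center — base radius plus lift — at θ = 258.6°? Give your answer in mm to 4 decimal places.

seg 1 [0°–36.9°] cycloidal, h=5: full span → s += 5 → s = 5.0000
seg 2 [36.9°–236.4°] dwell: s stays 5.0000
seg 3 [236.4°–272.7°] uniform, h=12: θ=258.6° here. β=22.2, B=36.3. 12·22.2/36.3 = 7.3388 → s = 12.3388
radial distance = base radius + s = 13 + 12.3388 = 25.3388

25.3388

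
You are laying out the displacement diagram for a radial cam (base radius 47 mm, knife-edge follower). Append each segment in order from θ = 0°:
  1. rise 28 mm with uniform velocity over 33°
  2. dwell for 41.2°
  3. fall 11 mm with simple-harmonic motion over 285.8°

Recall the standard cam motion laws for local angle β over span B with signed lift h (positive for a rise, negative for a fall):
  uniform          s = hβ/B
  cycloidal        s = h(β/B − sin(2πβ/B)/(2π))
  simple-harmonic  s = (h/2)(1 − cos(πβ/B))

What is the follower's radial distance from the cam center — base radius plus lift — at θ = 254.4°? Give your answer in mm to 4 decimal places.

seg 1 [0°–33°] uniform, h=28: full span → s += 28 → s = 28.0000
seg 2 [33°–74.2°] dwell: s stays 28.0000
seg 3 [74.2°–360°] simple-harmonic, h=-11: θ=254.4° here. β=180.2, B=285.8. -11/2·(1 − cos(π·0.6305)) = -7.6924 → s = 20.3076
radial distance = base radius + s = 47 + 20.3076 = 67.3076

67.3076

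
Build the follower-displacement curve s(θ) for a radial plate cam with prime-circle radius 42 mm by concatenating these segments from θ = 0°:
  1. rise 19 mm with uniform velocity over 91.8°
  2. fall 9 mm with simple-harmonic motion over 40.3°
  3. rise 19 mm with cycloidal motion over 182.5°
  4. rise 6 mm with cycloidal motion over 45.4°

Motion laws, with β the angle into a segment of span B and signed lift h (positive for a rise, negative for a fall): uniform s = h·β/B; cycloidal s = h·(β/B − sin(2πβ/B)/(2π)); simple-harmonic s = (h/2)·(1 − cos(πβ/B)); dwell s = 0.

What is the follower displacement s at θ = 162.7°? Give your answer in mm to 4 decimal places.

seg 1 [0°–91.8°] uniform, h=19: full span → s += 19 → s = 19.0000
seg 2 [91.8°–132.1°] simple-harmonic, h=-9: full span → s += -9 → s = 10.0000
seg 3 [132.1°–314.6°] cycloidal, h=19: θ=162.7° here. β=30.6, B=182.5. 19·(0.1677 − sin(2π·0.1677)/(2π)) = 0.5575 → s = 10.5575

10.5575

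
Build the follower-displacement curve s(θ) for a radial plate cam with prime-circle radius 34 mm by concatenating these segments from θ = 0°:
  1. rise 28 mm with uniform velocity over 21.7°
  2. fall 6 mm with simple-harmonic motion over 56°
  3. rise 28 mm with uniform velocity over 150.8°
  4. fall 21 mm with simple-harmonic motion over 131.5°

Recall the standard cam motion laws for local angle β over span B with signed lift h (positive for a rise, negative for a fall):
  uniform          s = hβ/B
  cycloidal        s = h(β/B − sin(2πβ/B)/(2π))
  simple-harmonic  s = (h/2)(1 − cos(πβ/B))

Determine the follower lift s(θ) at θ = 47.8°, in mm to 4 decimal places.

seg 1 [0°–21.7°] uniform, h=28: full span → s += 28 → s = 28.0000
seg 2 [21.7°–77.7°] simple-harmonic, h=-6: θ=47.8° here. β=26.1, B=56. -6/2·(1 − cos(π·0.4661)) = -2.6808 → s = 25.3192

25.3192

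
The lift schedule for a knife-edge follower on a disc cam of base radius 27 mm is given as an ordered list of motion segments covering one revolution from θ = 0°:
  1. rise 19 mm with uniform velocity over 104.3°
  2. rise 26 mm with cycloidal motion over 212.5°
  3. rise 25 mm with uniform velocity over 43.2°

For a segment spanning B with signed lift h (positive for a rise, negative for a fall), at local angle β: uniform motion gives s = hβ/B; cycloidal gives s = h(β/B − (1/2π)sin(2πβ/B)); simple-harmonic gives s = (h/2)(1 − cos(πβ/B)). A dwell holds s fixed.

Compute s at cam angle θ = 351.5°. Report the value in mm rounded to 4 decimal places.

seg 1 [0°–104.3°] uniform, h=19: full span → s += 19 → s = 19.0000
seg 2 [104.3°–316.8°] cycloidal, h=26: full span → s += 26 → s = 45.0000
seg 3 [316.8°–360°] uniform, h=25: θ=351.5° here. β=34.7, B=43.2. 25·34.7/43.2 = 20.0810 → s = 65.0810

65.0810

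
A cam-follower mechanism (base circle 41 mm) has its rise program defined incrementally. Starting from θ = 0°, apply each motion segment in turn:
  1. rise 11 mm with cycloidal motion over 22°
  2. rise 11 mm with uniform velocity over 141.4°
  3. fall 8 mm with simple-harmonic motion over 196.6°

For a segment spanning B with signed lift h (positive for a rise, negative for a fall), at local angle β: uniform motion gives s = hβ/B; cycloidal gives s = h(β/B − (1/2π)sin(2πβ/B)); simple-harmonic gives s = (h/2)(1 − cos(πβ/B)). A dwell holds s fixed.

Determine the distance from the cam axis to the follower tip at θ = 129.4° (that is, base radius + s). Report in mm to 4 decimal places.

seg 1 [0°–22°] cycloidal, h=11: full span → s += 11 → s = 11.0000
seg 2 [22°–163.4°] uniform, h=11: θ=129.4° here. β=107.4, B=141.4. 11·107.4/141.4 = 8.3550 → s = 19.3550
radial distance = base radius + s = 41 + 19.3550 = 60.3550

60.3550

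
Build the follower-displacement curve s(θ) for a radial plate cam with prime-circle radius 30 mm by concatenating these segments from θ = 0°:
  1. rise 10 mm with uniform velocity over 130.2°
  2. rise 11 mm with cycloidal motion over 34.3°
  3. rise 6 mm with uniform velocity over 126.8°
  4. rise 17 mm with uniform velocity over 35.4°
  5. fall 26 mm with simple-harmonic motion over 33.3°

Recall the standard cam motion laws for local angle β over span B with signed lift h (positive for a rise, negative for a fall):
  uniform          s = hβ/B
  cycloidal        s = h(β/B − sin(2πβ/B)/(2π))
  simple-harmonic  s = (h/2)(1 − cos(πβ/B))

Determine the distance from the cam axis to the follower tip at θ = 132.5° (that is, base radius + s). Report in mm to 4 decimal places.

seg 1 [0°–130.2°] uniform, h=10: full span → s += 10 → s = 10.0000
seg 2 [130.2°–164.5°] cycloidal, h=11: θ=132.5° here. β=2.3, B=34.3. 11·(0.0671 − sin(2π·0.0671)/(2π)) = 0.0216 → s = 10.0216
radial distance = base radius + s = 30 + 10.0216 = 40.0216

40.0216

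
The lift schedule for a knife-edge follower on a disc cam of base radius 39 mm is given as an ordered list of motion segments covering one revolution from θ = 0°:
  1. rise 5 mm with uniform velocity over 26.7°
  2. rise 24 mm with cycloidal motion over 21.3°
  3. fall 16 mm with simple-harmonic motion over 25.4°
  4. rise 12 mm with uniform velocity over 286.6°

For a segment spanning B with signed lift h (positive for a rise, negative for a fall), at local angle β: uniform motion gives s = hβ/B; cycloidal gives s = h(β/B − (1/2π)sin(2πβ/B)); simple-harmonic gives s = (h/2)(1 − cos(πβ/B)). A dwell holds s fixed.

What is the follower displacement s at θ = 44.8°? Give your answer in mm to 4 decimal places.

seg 1 [0°–26.7°] uniform, h=5: full span → s += 5 → s = 5.0000
seg 2 [26.7°–48°] cycloidal, h=24: θ=44.8° here. β=18.1, B=21.3. 24·(0.8498 − sin(2π·0.8498)/(2π)) = 23.4879 → s = 28.4879

28.4879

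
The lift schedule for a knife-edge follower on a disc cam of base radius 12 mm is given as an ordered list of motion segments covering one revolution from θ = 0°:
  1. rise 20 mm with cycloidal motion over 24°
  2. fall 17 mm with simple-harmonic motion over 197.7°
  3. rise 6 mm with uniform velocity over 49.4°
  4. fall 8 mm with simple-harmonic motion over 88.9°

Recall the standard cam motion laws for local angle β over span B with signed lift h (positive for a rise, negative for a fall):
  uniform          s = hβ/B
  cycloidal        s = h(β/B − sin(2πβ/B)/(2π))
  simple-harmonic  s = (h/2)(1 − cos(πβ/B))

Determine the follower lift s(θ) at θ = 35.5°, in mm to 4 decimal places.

seg 1 [0°–24°] cycloidal, h=20: full span → s += 20 → s = 20.0000
seg 2 [24°–221.7°] simple-harmonic, h=-17: θ=35.5° here. β=11.5, B=197.7. -17/2·(1 − cos(π·0.0582)) = -0.1415 → s = 19.8585

19.8585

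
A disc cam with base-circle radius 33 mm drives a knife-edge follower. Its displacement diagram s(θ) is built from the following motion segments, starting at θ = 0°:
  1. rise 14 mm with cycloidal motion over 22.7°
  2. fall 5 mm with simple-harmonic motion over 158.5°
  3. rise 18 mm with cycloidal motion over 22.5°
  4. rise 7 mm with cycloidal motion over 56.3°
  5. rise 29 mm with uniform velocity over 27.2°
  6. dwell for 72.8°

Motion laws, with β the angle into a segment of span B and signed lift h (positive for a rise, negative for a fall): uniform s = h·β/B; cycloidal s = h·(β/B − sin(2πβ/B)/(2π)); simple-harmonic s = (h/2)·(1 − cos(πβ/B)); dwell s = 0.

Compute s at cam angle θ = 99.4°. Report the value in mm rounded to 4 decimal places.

seg 1 [0°–22.7°] cycloidal, h=14: full span → s += 14 → s = 14.0000
seg 2 [22.7°–181.2°] simple-harmonic, h=-5: θ=99.4° here. β=76.7, B=158.5. -5/2·(1 − cos(π·0.4839)) = -2.3737 → s = 11.6263

11.6263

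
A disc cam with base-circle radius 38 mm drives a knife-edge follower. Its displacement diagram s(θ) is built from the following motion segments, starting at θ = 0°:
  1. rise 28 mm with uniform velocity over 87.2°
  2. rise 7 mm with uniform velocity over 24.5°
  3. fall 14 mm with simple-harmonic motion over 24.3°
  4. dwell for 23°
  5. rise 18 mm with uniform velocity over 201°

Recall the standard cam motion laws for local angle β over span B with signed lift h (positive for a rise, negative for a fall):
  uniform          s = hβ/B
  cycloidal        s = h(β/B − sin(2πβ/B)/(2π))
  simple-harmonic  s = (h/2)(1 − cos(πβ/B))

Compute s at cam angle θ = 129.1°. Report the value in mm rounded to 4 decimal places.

seg 1 [0°–87.2°] uniform, h=28: full span → s += 28 → s = 28.0000
seg 2 [87.2°–111.7°] uniform, h=7: full span → s += 7 → s = 35.0000
seg 3 [111.7°–136°] simple-harmonic, h=-14: θ=129.1° here. β=17.4, B=24.3. -14/2·(1 − cos(π·0.7160)) = -11.3947 → s = 23.6053

23.6053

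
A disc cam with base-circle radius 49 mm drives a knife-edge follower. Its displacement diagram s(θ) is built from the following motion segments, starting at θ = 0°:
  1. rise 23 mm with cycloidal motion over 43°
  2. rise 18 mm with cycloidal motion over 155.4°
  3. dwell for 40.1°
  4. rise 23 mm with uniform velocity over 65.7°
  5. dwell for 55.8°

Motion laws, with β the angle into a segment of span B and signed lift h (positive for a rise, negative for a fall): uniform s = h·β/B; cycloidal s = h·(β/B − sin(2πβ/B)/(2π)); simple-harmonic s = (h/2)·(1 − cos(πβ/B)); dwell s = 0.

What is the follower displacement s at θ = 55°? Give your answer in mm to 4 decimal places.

seg 1 [0°–43°] cycloidal, h=23: full span → s += 23 → s = 23.0000
seg 2 [43°–198.4°] cycloidal, h=18: θ=55° here. β=12, B=155.4. 18·(0.0772 − sin(2π·0.0772)/(2π)) = 0.0539 → s = 23.0539

23.0539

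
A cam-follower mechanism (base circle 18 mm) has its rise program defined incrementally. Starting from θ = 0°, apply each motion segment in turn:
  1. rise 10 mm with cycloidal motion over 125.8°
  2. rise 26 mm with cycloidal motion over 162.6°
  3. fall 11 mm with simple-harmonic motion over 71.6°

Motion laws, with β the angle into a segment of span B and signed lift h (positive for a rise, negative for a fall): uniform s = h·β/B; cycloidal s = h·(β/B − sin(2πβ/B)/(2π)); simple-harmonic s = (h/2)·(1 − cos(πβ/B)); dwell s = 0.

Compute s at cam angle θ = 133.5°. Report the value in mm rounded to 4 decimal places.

seg 1 [0°–125.8°] cycloidal, h=10: full span → s += 10 → s = 10.0000
seg 2 [125.8°–288.4°] cycloidal, h=26: θ=133.5° here. β=7.7, B=162.6. 26·(0.0474 − sin(2π·0.0474)/(2π)) = 0.0181 → s = 10.0181

10.0181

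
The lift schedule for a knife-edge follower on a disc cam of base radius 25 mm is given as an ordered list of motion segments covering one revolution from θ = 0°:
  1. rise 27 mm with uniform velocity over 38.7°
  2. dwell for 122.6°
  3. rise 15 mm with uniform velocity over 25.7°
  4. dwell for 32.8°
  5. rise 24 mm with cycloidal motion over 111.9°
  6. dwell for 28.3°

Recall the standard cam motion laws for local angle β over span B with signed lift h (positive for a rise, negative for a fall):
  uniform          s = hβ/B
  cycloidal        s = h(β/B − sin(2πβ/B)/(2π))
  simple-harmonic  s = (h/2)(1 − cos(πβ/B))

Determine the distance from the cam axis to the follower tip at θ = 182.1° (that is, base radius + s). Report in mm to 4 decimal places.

seg 1 [0°–38.7°] uniform, h=27: full span → s += 27 → s = 27.0000
seg 2 [38.7°–161.3°] dwell: s stays 27.0000
seg 3 [161.3°–187°] uniform, h=15: θ=182.1° here. β=20.8, B=25.7. 15·20.8/25.7 = 12.1401 → s = 39.1401
radial distance = base radius + s = 25 + 39.1401 = 64.1401

64.1401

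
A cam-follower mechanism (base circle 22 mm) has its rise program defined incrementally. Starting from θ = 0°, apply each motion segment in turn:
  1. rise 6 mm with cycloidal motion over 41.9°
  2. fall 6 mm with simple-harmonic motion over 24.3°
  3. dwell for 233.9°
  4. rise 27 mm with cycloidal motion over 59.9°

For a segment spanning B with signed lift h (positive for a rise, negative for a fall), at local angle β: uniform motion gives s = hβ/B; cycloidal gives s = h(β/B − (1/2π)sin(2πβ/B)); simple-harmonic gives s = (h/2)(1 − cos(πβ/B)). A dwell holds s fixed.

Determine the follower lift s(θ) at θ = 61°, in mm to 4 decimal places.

seg 1 [0°–41.9°] cycloidal, h=6: full span → s += 6 → s = 6.0000
seg 2 [41.9°–66.2°] simple-harmonic, h=-6: θ=61° here. β=19.1, B=24.3. -6/2·(1 − cos(π·0.7860)) = -5.3472 → s = 0.6528

0.6528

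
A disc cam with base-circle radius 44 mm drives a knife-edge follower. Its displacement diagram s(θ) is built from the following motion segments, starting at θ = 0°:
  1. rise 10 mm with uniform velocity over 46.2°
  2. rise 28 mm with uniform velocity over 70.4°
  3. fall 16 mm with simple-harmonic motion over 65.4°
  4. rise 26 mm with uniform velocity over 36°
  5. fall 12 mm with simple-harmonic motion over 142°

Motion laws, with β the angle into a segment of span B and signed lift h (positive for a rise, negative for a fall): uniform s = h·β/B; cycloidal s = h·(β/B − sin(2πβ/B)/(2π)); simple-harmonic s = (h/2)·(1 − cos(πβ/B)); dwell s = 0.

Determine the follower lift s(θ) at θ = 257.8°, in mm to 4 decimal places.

seg 1 [0°–46.2°] uniform, h=10: full span → s += 10 → s = 10.0000
seg 2 [46.2°–116.6°] uniform, h=28: full span → s += 28 → s = 38.0000
seg 3 [116.6°–182°] simple-harmonic, h=-16: full span → s += -16 → s = 22.0000
seg 4 [182°–218°] uniform, h=26: full span → s += 26 → s = 48.0000
seg 5 [218°–360°] simple-harmonic, h=-12: θ=257.8° here. β=39.8, B=142. -12/2·(1 − cos(π·0.2803)) = -2.1795 → s = 45.8205

45.8205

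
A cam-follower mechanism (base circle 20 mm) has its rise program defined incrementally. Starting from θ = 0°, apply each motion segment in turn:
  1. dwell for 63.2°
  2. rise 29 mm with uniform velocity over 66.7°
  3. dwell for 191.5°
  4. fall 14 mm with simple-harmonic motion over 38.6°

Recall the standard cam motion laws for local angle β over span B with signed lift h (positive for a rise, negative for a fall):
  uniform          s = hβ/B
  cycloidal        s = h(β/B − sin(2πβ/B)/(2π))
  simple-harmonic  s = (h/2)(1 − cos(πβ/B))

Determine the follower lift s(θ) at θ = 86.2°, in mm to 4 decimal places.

seg 1 [0°–63.2°] dwell: s stays 0.0000
seg 2 [63.2°–129.9°] uniform, h=29: θ=86.2° here. β=23, B=66.7. 29·23/66.7 = 10.0000 → s = 10.0000

10.0000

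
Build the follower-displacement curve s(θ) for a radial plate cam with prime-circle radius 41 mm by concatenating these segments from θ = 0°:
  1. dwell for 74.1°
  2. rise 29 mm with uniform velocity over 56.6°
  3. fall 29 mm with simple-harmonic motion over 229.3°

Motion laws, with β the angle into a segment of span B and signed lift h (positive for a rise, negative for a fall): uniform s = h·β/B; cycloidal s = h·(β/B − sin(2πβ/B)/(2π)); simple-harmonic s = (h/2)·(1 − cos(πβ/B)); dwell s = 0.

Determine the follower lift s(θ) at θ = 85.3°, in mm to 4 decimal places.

seg 1 [0°–74.1°] dwell: s stays 0.0000
seg 2 [74.1°–130.7°] uniform, h=29: θ=85.3° here. β=11.2, B=56.6. 29·11.2/56.6 = 5.7385 → s = 5.7385

5.7385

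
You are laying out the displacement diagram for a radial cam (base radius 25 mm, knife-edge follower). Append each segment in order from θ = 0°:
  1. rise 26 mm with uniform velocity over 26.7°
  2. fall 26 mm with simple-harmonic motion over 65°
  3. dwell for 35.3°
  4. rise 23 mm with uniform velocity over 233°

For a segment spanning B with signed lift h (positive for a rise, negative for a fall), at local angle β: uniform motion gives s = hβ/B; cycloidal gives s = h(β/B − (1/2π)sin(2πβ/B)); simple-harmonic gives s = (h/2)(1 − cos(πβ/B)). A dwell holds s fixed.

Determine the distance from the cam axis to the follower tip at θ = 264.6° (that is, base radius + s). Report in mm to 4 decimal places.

seg 1 [0°–26.7°] uniform, h=26: full span → s += 26 → s = 26.0000
seg 2 [26.7°–91.7°] simple-harmonic, h=-26: full span → s += -26 → s = 0.0000
seg 3 [91.7°–127°] dwell: s stays 0.0000
seg 4 [127°–360°] uniform, h=23: θ=264.6° here. β=137.6, B=233. 23·137.6/233 = 13.5828 → s = 13.5828
radial distance = base radius + s = 25 + 13.5828 = 38.5828

38.5828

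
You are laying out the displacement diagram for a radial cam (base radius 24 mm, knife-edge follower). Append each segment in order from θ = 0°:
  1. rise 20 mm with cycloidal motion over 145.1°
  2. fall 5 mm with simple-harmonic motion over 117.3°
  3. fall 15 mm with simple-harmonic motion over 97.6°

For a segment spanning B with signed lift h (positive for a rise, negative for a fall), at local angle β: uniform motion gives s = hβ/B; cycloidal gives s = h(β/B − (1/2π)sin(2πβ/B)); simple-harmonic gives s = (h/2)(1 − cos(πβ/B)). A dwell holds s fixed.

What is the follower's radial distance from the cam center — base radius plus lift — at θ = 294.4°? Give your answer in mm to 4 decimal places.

seg 1 [0°–145.1°] cycloidal, h=20: full span → s += 20 → s = 20.0000
seg 2 [145.1°–262.4°] simple-harmonic, h=-5: full span → s += -5 → s = 15.0000
seg 3 [262.4°–360°] simple-harmonic, h=-15: θ=294.4° here. β=32, B=97.6. -15/2·(1 − cos(π·0.3279)) = -3.6391 → s = 11.3609
radial distance = base radius + s = 24 + 11.3609 = 35.3609

35.3609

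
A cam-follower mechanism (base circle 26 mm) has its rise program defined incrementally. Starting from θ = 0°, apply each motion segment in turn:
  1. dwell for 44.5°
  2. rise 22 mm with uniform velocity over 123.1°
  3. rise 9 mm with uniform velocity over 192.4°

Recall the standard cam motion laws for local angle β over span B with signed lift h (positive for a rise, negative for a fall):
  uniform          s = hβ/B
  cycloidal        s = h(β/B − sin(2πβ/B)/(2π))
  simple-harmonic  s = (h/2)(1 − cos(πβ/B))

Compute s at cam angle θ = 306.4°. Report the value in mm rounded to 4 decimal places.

seg 1 [0°–44.5°] dwell: s stays 0.0000
seg 2 [44.5°–167.6°] uniform, h=22: full span → s += 22 → s = 22.0000
seg 3 [167.6°–360°] uniform, h=9: θ=306.4° here. β=138.8, B=192.4. 9·138.8/192.4 = 6.4927 → s = 28.4927

28.4927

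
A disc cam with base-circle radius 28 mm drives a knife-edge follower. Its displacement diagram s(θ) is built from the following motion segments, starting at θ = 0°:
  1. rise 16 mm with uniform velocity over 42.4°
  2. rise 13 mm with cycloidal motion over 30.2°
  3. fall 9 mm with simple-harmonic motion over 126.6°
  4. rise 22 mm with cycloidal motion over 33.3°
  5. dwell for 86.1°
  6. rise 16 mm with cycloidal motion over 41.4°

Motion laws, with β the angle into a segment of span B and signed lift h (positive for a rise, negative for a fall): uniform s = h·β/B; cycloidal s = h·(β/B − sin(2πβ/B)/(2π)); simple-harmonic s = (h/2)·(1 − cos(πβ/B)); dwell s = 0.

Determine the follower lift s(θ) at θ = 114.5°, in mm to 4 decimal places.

seg 1 [0°–42.4°] uniform, h=16: full span → s += 16 → s = 16.0000
seg 2 [42.4°–72.6°] cycloidal, h=13: full span → s += 13 → s = 29.0000
seg 3 [72.6°–199.2°] simple-harmonic, h=-9: θ=114.5° here. β=41.9, B=126.6. -9/2·(1 − cos(π·0.3310)) = -2.2211 → s = 26.7789

26.7789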